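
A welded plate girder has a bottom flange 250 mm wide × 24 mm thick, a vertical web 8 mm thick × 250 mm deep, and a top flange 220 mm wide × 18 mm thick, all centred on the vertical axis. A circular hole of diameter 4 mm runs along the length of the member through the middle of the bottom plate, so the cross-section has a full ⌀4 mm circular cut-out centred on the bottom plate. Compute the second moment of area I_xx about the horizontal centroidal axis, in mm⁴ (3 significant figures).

I_xx ≈ 1.87 × 10⁸ mm⁴

Decompose the section into non-overlapping parts with the origin at the bottom-left of its bounding rectangle.
Bottom plate: 250 × 24, A = 6 000 mm², y = 12 mm, Ī = 288 000 mm⁴.
Web plate: 8 × 250, A = 2 000 mm², y = 149 mm, Ī = 10 416 667 mm⁴.
Top plate: 220 × 18, A = 3 960 mm², y = 283 mm, Ī = 106 920 mm⁴.
Hole (subtracted): ⌀4, A = 12.566 mm², y = 12 mm, Ī = 12.566 mm⁴.
Centroid: ȳ = ΣA·y / ΣA = 124.76 mm.
Transfer each piece to the horizontal centroidal axis using Ī + A·d² with d = y − 124.76:
  bottom plate: d = -112.76 mm → contributes +76 573 212 mm⁴
  web plate: d = 24.243 mm → contributes +11 592 087 mm⁴
  top plate: d = 158.24 mm → contributes +99 268 336 mm⁴
  hole: d = -112.76 mm → contributes −159 784 mm⁴
Total I = 187 273 850 mm⁴.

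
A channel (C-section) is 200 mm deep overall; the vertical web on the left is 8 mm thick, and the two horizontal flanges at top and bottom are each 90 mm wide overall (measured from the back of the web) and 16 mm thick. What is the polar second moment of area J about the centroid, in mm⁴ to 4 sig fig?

J ≈ 3.109 × 10⁷ mm⁴

Split into non-overlapping primitives; take the origin at the lower-left of the bounding box.
Web: 8 × 200, A = 1 600 mm², y = 100 mm, Ī = 5 333 333 mm⁴.
Top flange (beyond web): 82 × 16, A = 1 312 mm², y = 192 mm, Ī = 27989.3 mm⁴.
Bottom flange (beyond web): 82 × 16, A = 1 312 mm², y = 8 mm, Ī = 27989.3 mm⁴.
By symmetry the centroid is at mid-height, ȳ = 100 mm.
Transfer each piece to the centroidal x-axis using Ī + A·d² with d = y − 100:
  web: d = 0 mm → contributes +5 333 333 mm⁴
  top flange (beyond web): d = 92 mm → contributes +11 132 757 mm⁴
  bottom flange (beyond web): d = -92 mm → contributes +11 132 757 mm⁴
Total I = 27 598 848 mm⁴.
For the y-axis: x̄ = 31.9545 mm.
Repeating about the centroidal y-axis gives I_y = 3 491 575 mm⁴.
Polar second moment: J = I_x + I_y = 31 090 423 mm⁴.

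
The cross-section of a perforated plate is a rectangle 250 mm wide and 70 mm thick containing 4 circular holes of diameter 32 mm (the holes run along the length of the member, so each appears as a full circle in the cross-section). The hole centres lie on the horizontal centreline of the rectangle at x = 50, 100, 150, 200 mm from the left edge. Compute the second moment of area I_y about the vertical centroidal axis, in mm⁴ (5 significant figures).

I_y ≈ 8.0887 × 10⁷ mm⁴

Split into non-overlapping primitives; take the origin at the lower-left of the bounding box.
Plate: 250 × 70, A = 17 500 mm², x = 125 mm, Ī = 91 145 833 mm⁴.
Hole 1 (subtracted): ⌀32, A = 804.2477 mm², x = 50 mm, Ī = 51471.85 mm⁴.
Hole 2 (subtracted): ⌀32, A = 804.2477 mm², x = 100 mm, Ī = 51471.85 mm⁴.
Hole 3 (subtracted): ⌀32, A = 804.2477 mm², x = 150 mm, Ī = 51471.85 mm⁴.
Hole 4 (subtracted): ⌀32, A = 804.2477 mm², x = 200 mm, Ī = 51471.85 mm⁴.
By symmetry the centroid is at mid-width, x̄ = 125 mm.
Transfer each piece to the vertical centroidal axis using Ī + A·d² with d = x − 125:
  plate: d = 0 mm → contributes +91 145 833 mm⁴
  hole 1: d = -75 mm → contributes −4 575 365 mm⁴
  hole 2: d = -25 mm → contributes −554126.7 mm⁴
  hole 3: d = 25 mm → contributes −554126.7 mm⁴
  hole 4: d = 75 mm → contributes −4 575 365 mm⁴
Total I = 80 886 849 mm⁴.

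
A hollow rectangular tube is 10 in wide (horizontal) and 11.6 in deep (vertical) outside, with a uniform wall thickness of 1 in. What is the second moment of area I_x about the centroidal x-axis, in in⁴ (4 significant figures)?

Split into non-overlapping primitives; take the origin at the lower-left of the bounding box.
Outer rectangle: 10 × 11.6, A = 116 in², y = 5.8 in, Ī = 1300.75 in⁴.
Inner void (subtracted): 8 × 9.6, A = 76.8 in², y = 5.8 in, Ī = 589.824 in⁴.
By symmetry the centroid is at mid-height, ȳ = 5.8 in.
All pieces are centred on the centroidal x-axis, so I = ΣĪ (holes subtracted) = 710.923 in⁴.

I_x ≈ 710.9 in⁴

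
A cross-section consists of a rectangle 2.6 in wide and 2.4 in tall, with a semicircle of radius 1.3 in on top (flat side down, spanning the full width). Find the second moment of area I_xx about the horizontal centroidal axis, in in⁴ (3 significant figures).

Split into non-overlapping primitives; take the origin at the lower-left of the bounding box.
Rectangular body: 2.6 × 2.4, A = 6.24 in², y = 1.2 in, Ī = 2.9952 in⁴.
Semicircular cap: semicircle r = 1.3, A = 2.6546 in², y = 2.9517 in, Ī = 0.31348 in⁴.
Centroid: ȳ = ΣA·y / ΣA = 1.7228 in.
Transfer each piece to the horizontal centroidal axis using Ī + A·d² with d = y − 1.7228:
  rectangular body: d = -0.52281 in → contributes +4.7008 in⁴
  semicircular cap: d = 1.2289 in → contributes +4.3227 in⁴
Total I = 9.0235 in⁴.

I_xx ≈ 9.02 in⁴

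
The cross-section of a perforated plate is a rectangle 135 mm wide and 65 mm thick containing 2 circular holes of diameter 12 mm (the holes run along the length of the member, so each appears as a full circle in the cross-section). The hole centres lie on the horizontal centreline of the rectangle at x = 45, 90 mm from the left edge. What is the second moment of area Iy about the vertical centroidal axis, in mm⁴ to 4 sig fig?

Split into non-overlapping primitives; take the origin at the lower-left of the bounding box.
Plate: 135 × 65, A = 8 775 mm², x = 67.5 mm, Ī = 13 327 031 mm⁴.
Hole 1 (subtracted): ⌀12, A = 113.097 mm², x = 45 mm, Ī = 1017.88 mm⁴.
Hole 2 (subtracted): ⌀12, A = 113.097 mm², x = 90 mm, Ī = 1017.88 mm⁴.
By symmetry the centroid is at mid-width, x̄ = 67.5 mm.
Transfer each piece to the vertical centroidal axis using Ī + A·d² with d = x − 67.5:
  plate: d = 0 mm → contributes +13 327 031 mm⁴
  hole 1: d = -22.5 mm → contributes −58273.4 mm⁴
  hole 2: d = 22.5 mm → contributes −58273.4 mm⁴
Total I = 13 210 484 mm⁴.

Iy ≈ 1.321 × 10⁷ mm⁴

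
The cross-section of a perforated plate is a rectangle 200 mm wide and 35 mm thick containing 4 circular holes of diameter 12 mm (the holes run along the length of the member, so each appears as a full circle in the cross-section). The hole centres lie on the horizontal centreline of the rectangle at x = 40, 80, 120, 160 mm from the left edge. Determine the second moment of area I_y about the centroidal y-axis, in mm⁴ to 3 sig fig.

I_y ≈ 2.24 × 10⁷ mm⁴

Treat the section as a set of non-overlapping primitives; coordinates are from the bounding-box lower-left.
Plate: 200 × 35, A = 7 000 mm², x = 100 mm, Ī = 23 333 333 mm⁴.
Hole 1 (subtracted): ⌀12, A = 113.1 mm², x = 40 mm, Ī = 1017.9 mm⁴.
Hole 2 (subtracted): ⌀12, A = 113.1 mm², x = 80 mm, Ī = 1017.9 mm⁴.
Hole 3 (subtracted): ⌀12, A = 113.1 mm², x = 120 mm, Ī = 1017.9 mm⁴.
Hole 4 (subtracted): ⌀12, A = 113.1 mm², x = 160 mm, Ī = 1017.9 mm⁴.
By symmetry the centroid is at mid-width, x̄ = 100 mm.
Transfer each piece to the centroidal y-axis using Ī + A·d² with d = x − 100:
  plate: d = 0 mm → contributes +23 333 333 mm⁴
  hole 1: d = -60 mm → contributes −408 168 mm⁴
  hole 2: d = -20 mm → contributes −46 257 mm⁴
  hole 3: d = 20 mm → contributes −46 257 mm⁴
  hole 4: d = 60 mm → contributes −408 168 mm⁴
Total I = 22 424 483 mm⁴.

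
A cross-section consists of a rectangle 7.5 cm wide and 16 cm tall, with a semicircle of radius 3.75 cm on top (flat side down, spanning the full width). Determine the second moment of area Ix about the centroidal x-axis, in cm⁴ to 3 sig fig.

Ix ≈ 4300 cm⁴

Split into non-overlapping primitives; take the origin at the lower-left of the bounding box.
Rectangular body: 7.5 × 16, A = 120 cm², y = 8 cm, Ī = 2 560 cm⁴.
Semicircular cap: semicircle r = 3.75, A = 22.089 cm², y = 17.592 cm, Ī = 21.705 cm⁴.
Centroid: ȳ = ΣA·y / ΣA = 9.4911 cm.
Transfer each piece to the centroidal x-axis using Ī + A·d² with d = y − 9.4911:
  rectangular body: d = -1.4911 cm → contributes +2826.8 cm⁴
  semicircular cap: d = 8.1004 cm → contributes +1471.1 cm⁴
Total I = 4 298 cm⁴.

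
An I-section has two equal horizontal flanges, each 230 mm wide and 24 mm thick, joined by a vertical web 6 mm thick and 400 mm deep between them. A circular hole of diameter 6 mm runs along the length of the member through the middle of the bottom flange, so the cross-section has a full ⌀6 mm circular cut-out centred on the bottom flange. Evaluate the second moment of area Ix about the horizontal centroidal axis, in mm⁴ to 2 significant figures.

Ix ≈ 5.3 × 10⁸ mm⁴

Treat the section as a set of non-overlapping primitives; coordinates are from the bounding-box lower-left.
Bottom flange: 230 × 24, A = 5 520 mm², y = 12 mm, Ī = 264 960 mm⁴.
Web: 6 × 400, A = 2 400 mm², y = 224 mm, Ī = 32 000 000 mm⁴.
Top flange: 230 × 24, A = 5 520 mm², y = 436 mm, Ī = 264 960 mm⁴.
Hole (subtracted): ⌀6, A = 28.27 mm², y = 12 mm, Ī = 63.62 mm⁴.
Centroid: ȳ = ΣA·y / ΣA = 224.4 mm.
Transfer each piece to the horizontal centroidal axis using Ī + A·d² with d = y − 224.4:
  bottom flange: d = -212.4 mm → contributes +249 402 983 mm⁴
  web: d = -0.4469 mm → contributes +32 000 479 mm⁴
  top flange: d = 211.6 mm → contributes +247 310 902 mm⁴
  hole: d = -212.4 mm → contributes −1 276 189 mm⁴
Total I = 527 438 176 mm⁴.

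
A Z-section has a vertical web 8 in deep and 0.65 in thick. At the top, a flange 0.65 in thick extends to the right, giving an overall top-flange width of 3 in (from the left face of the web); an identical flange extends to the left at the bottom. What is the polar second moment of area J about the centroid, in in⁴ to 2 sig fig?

J ≈ 78 in⁴

Treat the section as a set of non-overlapping primitives; coordinates are from the bounding-box lower-left.
Web: 0.65 × 8, A = 5.2 in², y = 4 in, Ī = 27.73 in⁴.
Top flange (beyond web): 2.35 × 0.65, A = 1.528 in², y = 7.675 in, Ī = 0.05378 in⁴.
Bottom flange (beyond web): 2.35 × 0.65, A = 1.528 in², y = 0.325 in, Ī = 0.05378 in⁴.
Centroid: ȳ = ΣA·y / ΣA = 4 in.
Transfer each piece to the centroidal x-axis using Ī + A·d² with d = y − 4:
  web: d = 0 in → contributes +27.73 in⁴
  top flange (beyond web): d = 3.675 in → contributes +20.68 in⁴
  bottom flange (beyond web): d = -3.675 in → contributes +20.68 in⁴
Total I = 69.1 in⁴.
For the y-axis: x̄ = 2.675 in.
Repeating about the centroidal y-axis gives I_y = 8.463 in⁴.
Polar second moment: J = I_x + I_y = 77.56 in⁴.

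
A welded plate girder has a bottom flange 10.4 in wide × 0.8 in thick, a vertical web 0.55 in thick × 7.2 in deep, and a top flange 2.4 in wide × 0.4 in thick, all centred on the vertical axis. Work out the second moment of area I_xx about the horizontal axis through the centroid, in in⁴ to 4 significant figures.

Decompose the section into non-overlapping parts with the origin at the bottom-left of its bounding rectangle.
Bottom plate: 10.4 × 0.8, A = 8.32 in², y = 0.4 in, Ī = 0.443733 in⁴.
Web plate: 0.55 × 7.2, A = 3.96 in², y = 4.4 in, Ī = 17.1072 in⁴.
Top plate: 2.4 × 0.4, A = 0.96 in², y = 8.2 in, Ī = 0.0128 in⁴.
Centroid: ȳ = ΣA·y / ΣA = 2.16193 in.
Transfer each piece to the horizontal axis through the centroid using Ī + A·d² with d = y − 2.16193:
  bottom plate: d = -1.76193 in → contributes +26.2724 in⁴
  web plate: d = 2.23807 in → contributes +36.9426 in⁴
  top plate: d = 6.03807 in → contributes +35.0127 in⁴
Total I = 98.2277 in⁴.

I_xx ≈ 98.23 in⁴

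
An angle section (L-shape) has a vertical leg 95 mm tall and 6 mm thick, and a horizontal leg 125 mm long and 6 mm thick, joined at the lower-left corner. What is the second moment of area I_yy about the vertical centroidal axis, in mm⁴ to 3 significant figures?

I_yy ≈ 2.08 × 10⁶ mm⁴

Treat the section as a set of non-overlapping primitives; coordinates are from the bounding-box lower-left.
Vertical leg: 6 × 95, A = 570 mm², x = 3 mm, Ī = 1 710 mm⁴.
Horizontal leg (remainder): 119 × 6, A = 714 mm², x = 65.5 mm, Ī = 842 580 mm⁴.
Centroid: x̄ = ΣA·x / ΣA = 37.755 mm.
Transfer each piece to the vertical centroidal axis using Ī + A·d² with d = x − 37.755:
  vertical leg: d = -34.755 mm → contributes +690 206 mm⁴
  horizontal leg (remainder): d = 27.745 mm → contributes +1 392 219 mm⁴
Total I = 2 082 425 mm⁴.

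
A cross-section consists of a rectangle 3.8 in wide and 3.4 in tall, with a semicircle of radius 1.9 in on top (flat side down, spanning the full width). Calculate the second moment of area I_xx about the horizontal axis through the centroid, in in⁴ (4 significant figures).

I_xx ≈ 38.63 in⁴

Decompose the section into non-overlapping parts with the origin at the bottom-left of its bounding rectangle.
Rectangular body: 3.8 × 3.4, A = 12.92 in², y = 1.7 in, Ī = 12.4463 in⁴.
Semicircular cap: semicircle r = 1.9, A = 5.67057 in², y = 4.20639 in, Ī = 1.43036 in⁴.
Centroid: ȳ = ΣA·y / ΣA = 2.46451 in.
Transfer each piece to the horizontal axis through the centroid using Ī + A·d² with d = y − 2.46451:
  rectangular body: d = -0.764508 in → contributes +19.9977 in⁴
  semicircular cap: d = 1.74188 in → contributes +18.6357 in⁴
Total I = 38.6333 in⁴.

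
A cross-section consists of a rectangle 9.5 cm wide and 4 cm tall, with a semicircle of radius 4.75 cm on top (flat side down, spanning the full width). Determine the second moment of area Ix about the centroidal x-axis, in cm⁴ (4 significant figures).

Ix ≈ 402.3 cm⁴

Break the section into simple shapes (no overlaps), measuring from the bottom-left corner of the bounding box.
Rectangular body: 9.5 × 4, A = 38 cm², y = 2 cm, Ī = 50.6667 cm⁴.
Semicircular cap: semicircle r = 4.75, A = 35.4411 cm², y = 6.01596 cm, Ī = 55.8736 cm⁴.
Centroid: ȳ = ΣA·y / ΣA = 3.93802 cm.
Transfer each piece to the centroidal x-axis using Ī + A·d² with d = y − 3.93802:
  rectangular body: d = -1.93802 cm → contributes +193.391 cm⁴
  semicircular cap: d = 2.07795 cm → contributes +208.903 cm⁴
Total I = 402.294 cm⁴.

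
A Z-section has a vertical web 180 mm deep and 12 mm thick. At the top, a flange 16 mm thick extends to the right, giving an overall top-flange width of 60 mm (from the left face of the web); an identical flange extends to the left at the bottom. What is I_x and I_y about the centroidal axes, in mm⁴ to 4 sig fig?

Decompose the section into non-overlapping parts with the origin at the bottom-left of its bounding rectangle.
Web: 12 × 180, A = 2 160 mm², y = 90 mm, Ī = 5 832 000 mm⁴.
Top flange (beyond web): 48 × 16, A = 768 mm², y = 172 mm, Ī = 16 384 mm⁴.
Bottom flange (beyond web): 48 × 16, A = 768 mm², y = 8 mm, Ī = 16 384 mm⁴.
Centroid: ȳ = ΣA·y / ΣA = 90 mm.
Transfer each piece to the centroidal x-axis using Ī + A·d² with d = y − 90:
  web: d = 0 mm → contributes +5 832 000 mm⁴
  top flange (beyond web): d = 82 mm → contributes +5 180 416 mm⁴
  bottom flange (beyond web): d = -82 mm → contributes +5 180 416 mm⁴
Total I = 16 192 832 mm⁴.
For the y-axis: x̄ = 54 mm.
Repeating about the centroidal y-axis gives I_y = 1 703 232 mm⁴.

I_x ≈ 1.619 × 10⁷ mm⁴, I_y ≈ 1.703 × 10⁶ mm⁴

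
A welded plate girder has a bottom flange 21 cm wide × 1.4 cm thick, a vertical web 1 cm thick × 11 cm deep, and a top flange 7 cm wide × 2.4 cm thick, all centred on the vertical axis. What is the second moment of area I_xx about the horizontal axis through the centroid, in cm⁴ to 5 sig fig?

I_xx ≈ 1923.1 cm⁴

Break the section into simple shapes (no overlaps), measuring from the bottom-left corner of the bounding box.
Bottom plate: 21 × 1.4, A = 29.4 cm², y = 0.7 cm, Ī = 4.802 cm⁴.
Web plate: 1 × 11, A = 11 cm², y = 6.9 cm, Ī = 110.9167 cm⁴.
Top plate: 7 × 2.4, A = 16.8 cm², y = 13.6 cm, Ī = 8.064 cm⁴.
Centroid: ȳ = ΣA·y / ΣA = 5.681119 cm.
Transfer each piece to the horizontal axis through the centroid using Ī + A·d² with d = y − 5.681119:
  bottom plate: d = -4.981119 cm → contributes +734.2614 cm⁴
  web plate: d = 1.218881 cm → contributes +127.259 cm⁴
  top plate: d = 7.918881 cm → contributes +1061.57 cm⁴
Total I = 1923.09 cm⁴.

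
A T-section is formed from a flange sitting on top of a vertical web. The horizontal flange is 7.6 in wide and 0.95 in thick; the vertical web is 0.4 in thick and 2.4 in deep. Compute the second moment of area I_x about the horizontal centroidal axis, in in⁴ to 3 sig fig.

Treat the section as a set of non-overlapping primitives; coordinates are from the bounding-box lower-left.
Flange: 7.6 × 0.95, A = 7.22 in², y = 2.875 in, Ī = 0.543 in⁴.
Web: 0.4 × 2.4, A = 0.96 in², y = 1.2 in, Ī = 0.4608 in⁴.
Centroid: ȳ = ΣA·y / ΣA = 2.6784 in.
Transfer each piece to the horizontal centroidal axis using Ī + A·d² with d = y − 2.6784:
  flange: d = 0.19658 in → contributes +0.822 in⁴
  web: d = -1.4784 in → contributes +2.5591 in⁴
Total I = 3.3811 in⁴.

I_x ≈ 3.38 in⁴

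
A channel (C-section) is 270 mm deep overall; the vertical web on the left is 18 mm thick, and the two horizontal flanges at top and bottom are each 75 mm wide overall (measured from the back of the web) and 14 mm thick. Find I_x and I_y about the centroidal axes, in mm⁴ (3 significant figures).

I_x ≈ 5.57 × 10⁷ mm⁴, I_y ≈ 2.25 × 10⁶ mm⁴

Treat the section as a set of non-overlapping primitives; coordinates are from the bounding-box lower-left.
Web: 18 × 270, A = 4 860 mm², y = 135 mm, Ī = 29 524 500 mm⁴.
Top flange (beyond web): 57 × 14, A = 798 mm², y = 263 mm, Ī = 13 034 mm⁴.
Bottom flange (beyond web): 57 × 14, A = 798 mm², y = 7 mm, Ī = 13 034 mm⁴.
By symmetry the centroid is at mid-height, ȳ = 135 mm.
Transfer each piece to the centroidal x-axis using Ī + A·d² with d = y − 135:
  web: d = 0 mm → contributes +29 524 500 mm⁴
  top flange (beyond web): d = 128 mm → contributes +13 087 466 mm⁴
  bottom flange (beyond web): d = -128 mm → contributes +13 087 466 mm⁴
Total I = 55 699 432 mm⁴.
For the y-axis: x̄ = 18.27 mm.
Repeating about the centroidal y-axis gives I_y = 2 252 876 mm⁴.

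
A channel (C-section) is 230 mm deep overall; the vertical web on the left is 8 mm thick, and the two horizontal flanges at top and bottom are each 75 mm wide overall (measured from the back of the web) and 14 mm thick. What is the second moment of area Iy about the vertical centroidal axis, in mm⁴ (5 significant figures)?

Iy ≈ 2.0179 × 10⁶ mm⁴

Break the section into simple shapes (no overlaps), measuring from the bottom-left corner of the bounding box.
Web: 8 × 230, A = 1 840 mm², x = 4 mm, Ī = 9813.333 mm⁴.
Top flange (beyond web): 67 × 14, A = 938 mm², x = 41.5 mm, Ī = 350890.2 mm⁴.
Bottom flange (beyond web): 67 × 14, A = 938 mm², x = 41.5 mm, Ī = 350890.2 mm⁴.
Centroid: x̄ = ΣA·x / ΣA = 22.93165 mm.
Transfer each piece to the vertical centroidal axis using Ī + A·d² with d = x − 22.93165:
  web: d = -18.93165 mm → contributes +669282.7 mm⁴
  top flange (beyond web): d = 18.56835 mm → contributes +674297.3 mm⁴
  bottom flange (beyond web): d = 18.56835 mm → contributes +674297.3 mm⁴
Total I = 2 017 877 mm⁴.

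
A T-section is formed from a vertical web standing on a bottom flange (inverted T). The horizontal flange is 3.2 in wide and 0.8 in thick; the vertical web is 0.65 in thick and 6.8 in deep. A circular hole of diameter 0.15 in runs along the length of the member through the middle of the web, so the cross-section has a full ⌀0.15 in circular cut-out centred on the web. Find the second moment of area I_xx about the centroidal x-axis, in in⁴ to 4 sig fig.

I_xx ≈ 40.54 in⁴

Split into non-overlapping primitives; take the origin at the lower-left of the bounding box.
Flange: 3.2 × 0.8, A = 2.56 in², y = 0.4 in, Ī = 0.136533 in⁴.
Web: 0.65 × 6.8, A = 4.42 in², y = 4.2 in, Ī = 17.0317 in⁴.
Hole (subtracted): ⌀0.15, A = 0.0176715 in², y = 4.2 in, Ī = 0.0000248505 in⁴.
Centroid: ȳ = ΣA·y / ΣA = 2.80277 in.
Transfer each piece to the centroidal x-axis using Ī + A·d² with d = y − 2.80277:
  flange: d = -2.40277 in → contributes +14.9161 in⁴
  web: d = 1.39723 in → contributes +25.6607 in⁴
  hole: d = 1.39723 in → contributes −0.0345242 in⁴
Total I = 40.5424 in⁴.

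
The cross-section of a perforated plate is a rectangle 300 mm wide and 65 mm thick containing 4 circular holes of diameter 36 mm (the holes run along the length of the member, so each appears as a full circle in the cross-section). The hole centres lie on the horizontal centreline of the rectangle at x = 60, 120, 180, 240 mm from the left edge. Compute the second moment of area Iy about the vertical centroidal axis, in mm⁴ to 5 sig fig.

Decompose the section into non-overlapping parts with the origin at the bottom-left of its bounding rectangle.
Plate: 300 × 65, A = 19 500 mm², x = 150 mm, Ī = 146 250 000 mm⁴.
Hole 1 (subtracted): ⌀36, A = 1017.876 mm², x = 60 mm, Ī = 82447.96 mm⁴.
Hole 2 (subtracted): ⌀36, A = 1017.876 mm², x = 120 mm, Ī = 82447.96 mm⁴.
Hole 3 (subtracted): ⌀36, A = 1017.876 mm², x = 180 mm, Ī = 82447.96 mm⁴.
Hole 4 (subtracted): ⌀36, A = 1017.876 mm², x = 240 mm, Ī = 82447.96 mm⁴.
By symmetry the centroid is at mid-width, x̄ = 150 mm.
Transfer each piece to the vertical centroidal axis using Ī + A·d² with d = x − 150:
  plate: d = 0 mm → contributes +146 250 000 mm⁴
  hole 1: d = -90 mm → contributes −8 327 244 mm⁴
  hole 2: d = -30 mm → contributes −998536.4 mm⁴
  hole 3: d = 30 mm → contributes −998536.4 mm⁴
  hole 4: d = 90 mm → contributes −8 327 244 mm⁴
Total I = 127 598 440 mm⁴.

Iy ≈ 1.2760 × 10⁸ mm⁴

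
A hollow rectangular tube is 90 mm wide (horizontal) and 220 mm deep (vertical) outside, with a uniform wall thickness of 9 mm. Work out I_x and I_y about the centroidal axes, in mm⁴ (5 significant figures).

Treat the section as a set of non-overlapping primitives; coordinates are from the bounding-box lower-left.
Outer rectangle: 90 × 220, A = 19 800 mm², y = 110 mm, Ī = 79 860 000 mm⁴.
Inner void (subtracted): 72 × 202, A = 14 544 mm², y = 110 mm, Ī = 49 454 448 mm⁴.
By symmetry the centroid is at mid-height, ȳ = 110 mm.
All pieces are centred on the centroidal x-axis, so I = ΣĪ (holes subtracted) = 30 405 552 mm⁴.
Repeating about the centroidal y-axis gives I_y = 7 081 992 mm⁴.

I_x ≈ 3.0406 × 10⁷ mm⁴, I_y ≈ 7.0820 × 10⁶ mm⁴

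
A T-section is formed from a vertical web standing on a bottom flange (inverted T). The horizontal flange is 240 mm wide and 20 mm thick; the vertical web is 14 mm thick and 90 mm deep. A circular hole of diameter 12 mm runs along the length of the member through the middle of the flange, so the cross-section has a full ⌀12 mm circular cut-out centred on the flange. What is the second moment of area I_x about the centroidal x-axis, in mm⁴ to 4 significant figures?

I_x ≈ 4.013 × 10⁶ mm⁴

Split into non-overlapping primitives; take the origin at the lower-left of the bounding box.
Flange: 240 × 20, A = 4 800 mm², y = 10 mm, Ī = 160 000 mm⁴.
Web: 14 × 90, A = 1 260 mm², y = 65 mm, Ī = 850 500 mm⁴.
Hole (subtracted): ⌀12, A = 113.097 mm², y = 10 mm, Ī = 1017.88 mm⁴.
Centroid: ȳ = ΣA·y / ΣA = 21.6531 mm.
Transfer each piece to the centroidal x-axis using Ī + A·d² with d = y − 21.6531:
  flange: d = -11.6531 mm → contributes +811 818 mm⁴
  web: d = 43.3469 mm → contributes +3 217 979 mm⁴
  hole: d = -11.6531 mm → contributes −16 376 mm⁴
Total I = 4 013 421 mm⁴.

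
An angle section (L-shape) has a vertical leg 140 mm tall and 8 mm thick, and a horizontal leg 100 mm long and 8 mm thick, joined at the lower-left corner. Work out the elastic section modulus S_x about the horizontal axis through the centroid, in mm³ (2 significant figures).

S_x ≈ 3.9 × 10⁴ mm³

Break the section into simple shapes (no overlaps), measuring from the bottom-left corner of the bounding box.
Vertical leg: 8 × 140, A = 1 120 mm², y = 70 mm, Ī = 1 829 333 mm⁴.
Horizontal leg (remainder): 92 × 8, A = 736 mm², y = 4 mm, Ī = 3 925 mm⁴.
Centroid: ȳ = ΣA·y / ΣA = 43.83 mm.
Transfer each piece to the horizontal axis through the centroid using Ī + A·d² with d = y − 43.83:
  vertical leg: d = 26.17 mm → contributes +2 596 528 mm⁴
  horizontal leg (remainder): d = -39.83 mm → contributes +1 171 395 mm⁴
Total I = 3 767 923 mm⁴.
Extreme fibre distance c = 96.17 mm; S = I/c = 39 179 mm³.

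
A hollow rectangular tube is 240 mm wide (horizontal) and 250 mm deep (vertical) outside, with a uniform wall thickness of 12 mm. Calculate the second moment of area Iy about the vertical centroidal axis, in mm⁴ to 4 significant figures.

Iy ≈ 9.820 × 10⁷ mm⁴

Break the section into simple shapes (no overlaps), measuring from the bottom-left corner of the bounding box.
Outer rectangle: 240 × 250, A = 60 000 mm², x = 120 mm, Ī = 288 000 000 mm⁴.
Inner void (subtracted): 216 × 226, A = 48 816 mm², x = 120 mm, Ī = 189 796 608 mm⁴.
By symmetry the centroid is at mid-width, x̄ = 120 mm.
All pieces are centred on the vertical centroidal axis, so I = ΣĪ (holes subtracted) = 98 203 392 mm⁴.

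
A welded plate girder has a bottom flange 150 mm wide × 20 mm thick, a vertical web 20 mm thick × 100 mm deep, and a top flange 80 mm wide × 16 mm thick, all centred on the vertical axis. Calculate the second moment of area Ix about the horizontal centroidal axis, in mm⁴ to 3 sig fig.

Ix ≈ 1.51 × 10⁷ mm⁴

Treat the section as a set of non-overlapping primitives; coordinates are from the bounding-box lower-left.
Bottom plate: 150 × 20, A = 3 000 mm², y = 10 mm, Ī = 100 000 mm⁴.
Web plate: 20 × 100, A = 2 000 mm², y = 70 mm, Ī = 1 666 667 mm⁴.
Top plate: 80 × 16, A = 1 280 mm², y = 128 mm, Ī = 27 307 mm⁴.
Centroid: ȳ = ΣA·y / ΣA = 53.159 mm.
Transfer each piece to the horizontal centroidal axis using Ī + A·d² with d = y − 53.159:
  bottom plate: d = -43.159 mm → contributes +5 688 159 mm⁴
  web plate: d = 16.841 mm → contributes +2 233 889 mm⁴
  top plate: d = 74.841 mm → contributes +7 196 766 mm⁴
Total I = 15 118 814 mm⁴.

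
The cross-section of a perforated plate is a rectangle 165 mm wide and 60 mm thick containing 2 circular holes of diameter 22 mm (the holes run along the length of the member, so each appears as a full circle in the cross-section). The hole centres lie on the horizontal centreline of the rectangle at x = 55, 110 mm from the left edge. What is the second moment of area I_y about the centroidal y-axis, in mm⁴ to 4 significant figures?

I_y ≈ 2.186 × 10⁷ mm⁴

Break the section into simple shapes (no overlaps), measuring from the bottom-left corner of the bounding box.
Plate: 165 × 60, A = 9 900 mm², x = 82.5 mm, Ī = 22 460 625 mm⁴.
Hole 1 (subtracted): ⌀22, A = 380.133 mm², x = 55 mm, Ī = 11 499 mm⁴.
Hole 2 (subtracted): ⌀22, A = 380.133 mm², x = 110 mm, Ī = 11 499 mm⁴.
By symmetry the centroid is at mid-width, x̄ = 82.5 mm.
Transfer each piece to the centroidal y-axis using Ī + A·d² with d = x − 82.5:
  plate: d = 0 mm → contributes +22 460 625 mm⁴
  hole 1: d = -27.5 mm → contributes −298 974 mm⁴
  hole 2: d = 27.5 mm → contributes −298 974 mm⁴
Total I = 21 862 676 mm⁴.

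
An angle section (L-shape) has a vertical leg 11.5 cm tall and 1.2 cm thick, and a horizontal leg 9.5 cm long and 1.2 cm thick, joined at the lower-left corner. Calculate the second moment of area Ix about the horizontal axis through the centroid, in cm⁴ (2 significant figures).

Ix ≈ 310 cm⁴

Treat the section as a set of non-overlapping primitives; coordinates are from the bounding-box lower-left.
Vertical leg: 1.2 × 11.5, A = 13.8 cm², y = 5.75 cm, Ī = 152.1 cm⁴.
Horizontal leg (remainder): 8.3 × 1.2, A = 9.96 cm², y = 0.6 cm, Ī = 1.195 cm⁴.
Centroid: ȳ = ΣA·y / ΣA = 3.591 cm.
Transfer each piece to the horizontal axis through the centroid using Ī + A·d² with d = y − 3.591:
  vertical leg: d = 2.159 cm → contributes +216.4 cm⁴
  horizontal leg (remainder): d = -2.991 cm → contributes +90.31 cm⁴
Total I = 306.7 cm⁴.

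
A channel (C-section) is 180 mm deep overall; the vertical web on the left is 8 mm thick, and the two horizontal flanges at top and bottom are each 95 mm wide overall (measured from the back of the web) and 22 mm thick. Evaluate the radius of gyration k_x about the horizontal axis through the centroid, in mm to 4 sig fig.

Split into non-overlapping primitives; take the origin at the lower-left of the bounding box.
Web: 8 × 180, A = 1 440 mm², y = 90 mm, Ī = 3 888 000 mm⁴.
Top flange (beyond web): 87 × 22, A = 1 914 mm², y = 169 mm, Ī = 77 198 mm⁴.
Bottom flange (beyond web): 87 × 22, A = 1 914 mm², y = 11 mm, Ī = 77 198 mm⁴.
By symmetry the centroid is at mid-height, ȳ = 90 mm.
Transfer each piece to the horizontal axis through the centroid using Ī + A·d² with d = y − 90:
  web: d = 0 mm → contributes +3 888 000 mm⁴
  top flange (beyond web): d = 79 mm → contributes +12 022 472 mm⁴
  bottom flange (beyond web): d = -79 mm → contributes +12 022 472 mm⁴
Total I = 27 932 944 mm⁴.
Radius of gyration: k = √(I/A) = √(27 932 944 / 5 268) = 72.8175 mm.

k_x ≈ 72.82 mm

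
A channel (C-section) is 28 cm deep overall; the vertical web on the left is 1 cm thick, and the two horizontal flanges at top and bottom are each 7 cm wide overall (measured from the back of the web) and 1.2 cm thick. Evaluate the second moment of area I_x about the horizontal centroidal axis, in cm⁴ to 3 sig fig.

Split into non-overlapping primitives; take the origin at the lower-left of the bounding box.
Web: 1 × 28, A = 28 cm², y = 14 cm, Ī = 1829.3 cm⁴.
Top flange (beyond web): 6 × 1.2, A = 7.2 cm², y = 27.4 cm, Ī = 0.864 cm⁴.
Bottom flange (beyond web): 6 × 1.2, A = 7.2 cm², y = 0.6 cm, Ī = 0.864 cm⁴.
By symmetry the centroid is at mid-height, ȳ = 14 cm.
Transfer each piece to the horizontal centroidal axis using Ī + A·d² with d = y − 14:
  web: d = 0 cm → contributes +1829.3 cm⁴
  top flange (beyond web): d = 13.4 cm → contributes +1293.7 cm⁴
  bottom flange (beyond web): d = -13.4 cm → contributes +1293.7 cm⁴
Total I = 4416.7 cm⁴.

I_x ≈ 4420 cm⁴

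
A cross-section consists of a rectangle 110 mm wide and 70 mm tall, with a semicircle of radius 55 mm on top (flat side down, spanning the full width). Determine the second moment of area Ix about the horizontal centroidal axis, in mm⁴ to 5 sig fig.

Ix ≈ 1.4150 × 10⁷ mm⁴

Break the section into simple shapes (no overlaps), measuring from the bottom-left corner of the bounding box.
Rectangular body: 110 × 70, A = 7 700 mm², y = 35 mm, Ī = 3 144 167 mm⁴.
Semicircular cap: semicircle r = 55, A = 4751.659 mm², y = 93.34272 mm, Ī = 1 004 345 mm⁴.
Centroid: ȳ = ΣA·y / ΣA = 57.26408 mm.
Transfer each piece to the horizontal centroidal axis using Ī + A·d² with d = y − 57.26408:
  rectangular body: d = -22.26408 mm → contributes +6 960 974 mm⁴
  semicircular cap: d = 36.07865 mm → contributes +7 189 430 mm⁴
Total I = 14 150 404 mm⁴.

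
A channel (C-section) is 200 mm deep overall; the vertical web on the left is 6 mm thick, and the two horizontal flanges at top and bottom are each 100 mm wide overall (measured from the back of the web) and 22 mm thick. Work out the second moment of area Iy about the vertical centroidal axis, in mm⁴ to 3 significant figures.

Iy ≈ 5.37 × 10⁶ mm⁴

Break the section into simple shapes (no overlaps), measuring from the bottom-left corner of the bounding box.
Web: 6 × 200, A = 1 200 mm², x = 3 mm, Ī = 3 600 mm⁴.
Top flange (beyond web): 94 × 22, A = 2 068 mm², x = 53 mm, Ī = 1 522 737 mm⁴.
Bottom flange (beyond web): 94 × 22, A = 2 068 mm², x = 53 mm, Ī = 1 522 737 mm⁴.
Centroid: x̄ = ΣA·x / ΣA = 41.756 mm.
Transfer each piece to the vertical centroidal axis using Ī + A·d² with d = x − 41.756:
  web: d = -38.756 mm → contributes +1 805 998 mm⁴
  top flange (beyond web): d = 11.244 mm → contributes +1 784 207 mm⁴
  bottom flange (beyond web): d = 11.244 mm → contributes +1 784 207 mm⁴
Total I = 5 374 412 mm⁴.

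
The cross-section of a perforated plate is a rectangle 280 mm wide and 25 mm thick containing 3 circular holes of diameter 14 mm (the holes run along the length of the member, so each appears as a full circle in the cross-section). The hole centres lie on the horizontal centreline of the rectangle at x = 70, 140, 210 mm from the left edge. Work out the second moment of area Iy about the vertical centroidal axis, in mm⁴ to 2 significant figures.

Break the section into simple shapes (no overlaps), measuring from the bottom-left corner of the bounding box.
Plate: 280 × 25, A = 7 000 mm², x = 140 mm, Ī = 45 733 333 mm⁴.
Hole 1 (subtracted): ⌀14, A = 153.9 mm², x = 70 mm, Ī = 1 886 mm⁴.
Hole 2 (subtracted): ⌀14, A = 153.9 mm², x = 140 mm, Ī = 1 886 mm⁴.
Hole 3 (subtracted): ⌀14, A = 153.9 mm², x = 210 mm, Ī = 1 886 mm⁴.
By symmetry the centroid is at mid-width, x̄ = 140 mm.
Transfer each piece to the vertical centroidal axis using Ī + A·d² with d = x − 140:
  plate: d = 0 mm → contributes +45 733 333 mm⁴
  hole 1: d = -70 mm → contributes −756 182 mm⁴
  hole 2: d = 0 mm → contributes −1 886 mm⁴
  hole 3: d = 70 mm → contributes −756 182 mm⁴
Total I = 44 219 083 mm⁴.

Iy ≈ 4.4 × 10⁷ mm⁴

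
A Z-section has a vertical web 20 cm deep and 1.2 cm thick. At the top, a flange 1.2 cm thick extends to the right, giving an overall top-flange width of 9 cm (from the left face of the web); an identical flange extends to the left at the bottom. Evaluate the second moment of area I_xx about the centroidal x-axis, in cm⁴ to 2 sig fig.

Treat the section as a set of non-overlapping primitives; coordinates are from the bounding-box lower-left.
Web: 1.2 × 20, A = 24 cm², y = 10 cm, Ī = 800 cm⁴.
Top flange (beyond web): 7.8 × 1.2, A = 9.36 cm², y = 19.4 cm, Ī = 1.123 cm⁴.
Bottom flange (beyond web): 7.8 × 1.2, A = 9.36 cm², y = 0.6 cm, Ī = 1.123 cm⁴.
Centroid: ȳ = ΣA·y / ΣA = 10 cm.
Transfer each piece to the centroidal x-axis using Ī + A·d² with d = y − 10:
  web: d = 0 cm → contributes +800 cm⁴
  top flange (beyond web): d = 9.4 cm → contributes +828.2 cm⁴
  bottom flange (beyond web): d = -9.4 cm → contributes +828.2 cm⁴
Total I = 2 456 cm⁴.

I_xx ≈ 2500 cm⁴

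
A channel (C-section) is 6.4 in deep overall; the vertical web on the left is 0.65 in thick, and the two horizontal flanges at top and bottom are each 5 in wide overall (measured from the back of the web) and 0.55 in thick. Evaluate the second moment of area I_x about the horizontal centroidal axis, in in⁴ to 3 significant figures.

Split into non-overlapping primitives; take the origin at the lower-left of the bounding box.
Web: 0.65 × 6.4, A = 4.16 in², y = 3.2 in, Ī = 14.199 in⁴.
Top flange (beyond web): 4.35 × 0.55, A = 2.3925 in², y = 6.125 in, Ī = 0.060311 in⁴.
Bottom flange (beyond web): 4.35 × 0.55, A = 2.3925 in², y = 0.275 in, Ī = 0.060311 in⁴.
By symmetry the centroid is at mid-height, ȳ = 3.2 in.
Transfer each piece to the horizontal centroidal axis using Ī + A·d² with d = y − 3.2:
  web: d = 0 in → contributes +14.199 in⁴
  top flange (beyond web): d = 2.925 in → contributes +20.53 in⁴
  bottom flange (beyond web): d = -2.925 in → contributes +20.53 in⁴
Total I = 55.259 in⁴.

I_x ≈ 55.3 in⁴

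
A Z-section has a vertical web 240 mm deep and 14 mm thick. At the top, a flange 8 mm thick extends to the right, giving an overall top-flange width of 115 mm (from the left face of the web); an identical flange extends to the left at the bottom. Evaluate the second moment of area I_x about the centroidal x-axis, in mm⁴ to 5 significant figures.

Decompose the section into non-overlapping parts with the origin at the bottom-left of its bounding rectangle.
Web: 14 × 240, A = 3 360 mm², y = 120 mm, Ī = 16 128 000 mm⁴.
Top flange (beyond web): 101 × 8, A = 808 mm², y = 236 mm, Ī = 4309.333 mm⁴.
Bottom flange (beyond web): 101 × 8, A = 808 mm², y = 4 mm, Ī = 4309.333 mm⁴.
Centroid: ȳ = ΣA·y / ΣA = 120 mm.
Transfer each piece to the centroidal x-axis using Ī + A·d² with d = y − 120:
  web: d = 0 mm → contributes +16 128 000 mm⁴
  top flange (beyond web): d = 116 mm → contributes +10 876 757 mm⁴
  bottom flange (beyond web): d = -116 mm → contributes +10 876 757 mm⁴
Total I = 37 881 515 mm⁴.

I_x ≈ 3.7882 × 10⁷ mm⁴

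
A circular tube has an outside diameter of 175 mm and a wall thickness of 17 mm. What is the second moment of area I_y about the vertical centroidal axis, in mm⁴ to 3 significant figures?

Split into non-overlapping primitives; take the origin at the lower-left of the bounding box.
Outer circle: ⌀175, A = 24 053 mm², x = 87.5 mm, Ī = 46 038 598 mm⁴.
Bore (subtracted): ⌀141, A = 15 615 mm², x = 87.5 mm, Ī = 19 401 993 mm⁴.
By symmetry the centroid is at mid-width, x̄ = 87.5 mm.
All pieces are centred on the vertical centroidal axis, so I = ΣĪ (holes subtracted) = 26 636 605 mm⁴.

I_y ≈ 2.66 × 10⁷ mm⁴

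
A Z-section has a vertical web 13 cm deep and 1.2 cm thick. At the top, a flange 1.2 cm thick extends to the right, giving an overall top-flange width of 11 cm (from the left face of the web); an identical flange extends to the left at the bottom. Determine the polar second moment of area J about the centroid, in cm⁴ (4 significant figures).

J ≈ 1943 cm⁴

Break the section into simple shapes (no overlaps), measuring from the bottom-left corner of the bounding box.
Web: 1.2 × 13, A = 15.6 cm², y = 6.5 cm, Ī = 219.7 cm⁴.
Top flange (beyond web): 9.8 × 1.2, A = 11.76 cm², y = 12.4 cm, Ī = 1.4112 cm⁴.
Bottom flange (beyond web): 9.8 × 1.2, A = 11.76 cm², y = 0.6 cm, Ī = 1.4112 cm⁴.
Centroid: ȳ = ΣA·y / ΣA = 6.5 cm.
Transfer each piece to the centroidal x-axis using Ī + A·d² with d = y − 6.5:
  web: d = 0 cm → contributes +219.7 cm⁴
  top flange (beyond web): d = 5.9 cm → contributes +410.777 cm⁴
  bottom flange (beyond web): d = -5.9 cm → contributes +410.777 cm⁴
Total I = 1041.25 cm⁴.
For the y-axis: x̄ = 10.4 cm.
Repeating about the centroidal y-axis gives I_y = 901.59 cm⁴.
Polar second moment: J = I_x + I_y = 1942.84 cm⁴.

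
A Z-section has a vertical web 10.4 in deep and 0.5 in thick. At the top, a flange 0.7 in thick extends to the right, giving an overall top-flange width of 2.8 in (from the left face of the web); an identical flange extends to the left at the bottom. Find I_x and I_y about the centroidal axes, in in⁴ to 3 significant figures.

I_x ≈ 123 in⁴, I_y ≈ 7.84 in⁴

Split into non-overlapping primitives; take the origin at the lower-left of the bounding box.
Web: 0.5 × 10.4, A = 5.2 in², y = 5.2 in, Ī = 46.869 in⁴.
Top flange (beyond web): 2.3 × 0.7, A = 1.61 in², y = 10.05 in, Ī = 0.065742 in⁴.
Bottom flange (beyond web): 2.3 × 0.7, A = 1.61 in², y = 0.35 in, Ī = 0.065742 in⁴.
Centroid: ȳ = ΣA·y / ΣA = 5.2 in.
Transfer each piece to the centroidal x-axis using Ī + A·d² with d = y − 5.2:
  web: d = 0 in → contributes +46.869 in⁴
  top flange (beyond web): d = 4.85 in → contributes +37.937 in⁴
  bottom flange (beyond web): d = -4.85 in → contributes +37.937 in⁴
Total I = 122.74 in⁴.
For the y-axis: x̄ = 2.55 in.
Repeating about the centroidal y-axis gives I_y = 7.839 in⁴.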